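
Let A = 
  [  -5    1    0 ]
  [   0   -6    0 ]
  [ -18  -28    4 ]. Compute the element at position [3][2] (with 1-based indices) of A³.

Characteristic polynomial: μ^3 + 7μ^2 - 14μ - 120 = (μ - 4)(μ + 5)(μ + 6), so the eigenvalues are -6, -5, 4.
μ=4: eigenvector (0, 0, 1).
μ=-6: eigenvector (-1, 1, 1).
μ=-5: eigenvector (1, 0, 2).
P = [[0, -1, 1], [0, 1, 0], [1, 1, 2]], D = diag(4, -6, -5), P⁻¹ = [[-2, -3, 1], [0, 1, 0], [1, 1, 0]].
A³ = P·diag(64, -216, -125)·P⁻¹ = [[-125, 91, 0], [0, -216, 0], [-378, -658, 64]].
The requested entry is -658.

-658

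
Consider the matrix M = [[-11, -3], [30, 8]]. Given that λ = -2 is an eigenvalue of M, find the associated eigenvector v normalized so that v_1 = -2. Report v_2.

M + 2I = [[-9, -3], [30, 10]].
Solving (M + 2I)v = 0 gives the eigenspace spanned by (-2, 6).
With v_1 = -2, v = (-2, 6), so v_2 = 6.

6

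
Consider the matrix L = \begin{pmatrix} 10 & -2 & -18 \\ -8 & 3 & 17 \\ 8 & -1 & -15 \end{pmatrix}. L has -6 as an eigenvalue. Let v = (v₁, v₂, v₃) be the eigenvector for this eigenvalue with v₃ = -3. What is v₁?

-3

L + 6I = [[16, -2, -18], [-8, 9, 17], [8, -1, -9]].
Solving (L + 6I)v = 0 gives the eigenspace spanned by (-3, 3, -3).
With v₃ = -3, v = (-3, 3, -3), so v₁ = -3.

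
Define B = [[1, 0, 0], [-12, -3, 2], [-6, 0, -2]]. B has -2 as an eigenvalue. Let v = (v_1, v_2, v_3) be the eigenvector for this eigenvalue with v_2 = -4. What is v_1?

0

B + 2I = [[3, 0, 0], [-12, -1, 2], [-6, 0, 0]].
Solving (B + 2I)v = 0 gives the eigenspace spanned by (0, -4, -2).
With v_2 = -4, v = (0, -4, -2), so v_1 = 0.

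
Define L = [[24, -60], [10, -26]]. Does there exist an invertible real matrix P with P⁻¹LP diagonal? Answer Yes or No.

Yes

Characteristic polynomial: p(λ) = λ^2 + 2λ - 24 = (λ - 4)(λ + 6).
All 2 eigenvalues are distinct, so L is diagonalizable.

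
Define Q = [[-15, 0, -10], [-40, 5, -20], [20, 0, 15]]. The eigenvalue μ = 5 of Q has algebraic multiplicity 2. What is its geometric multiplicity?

2

Q − 5I = [[-20, 0, -10], [-40, 0, -20], [20, 0, 10]].
This matrix has rank 1, so its null space has dimension 3 − 1 = 2.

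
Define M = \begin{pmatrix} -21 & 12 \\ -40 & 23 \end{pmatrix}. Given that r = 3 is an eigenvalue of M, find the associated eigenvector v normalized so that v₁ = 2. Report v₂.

M − 3I = [[-24, 12], [-40, 20]].
Solving (M − 3I)v = 0 gives the eigenspace spanned by (2, 4).
With v₁ = 2, v = (2, 4), so v₂ = 4.

4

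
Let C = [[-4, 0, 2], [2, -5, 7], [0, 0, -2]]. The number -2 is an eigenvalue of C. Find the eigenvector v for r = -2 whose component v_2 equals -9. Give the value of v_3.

C + 2I = [[-2, 0, 2], [2, -3, 7], [0, 0, 0]].
Solving (C + 2I)v = 0 gives the eigenspace spanned by (-3, -9, -3).
With v_2 = -9, v = (-3, -9, -3), so v_3 = -3.

-3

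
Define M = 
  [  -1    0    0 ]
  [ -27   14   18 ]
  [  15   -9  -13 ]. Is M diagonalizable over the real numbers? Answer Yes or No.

Yes

Characteristic polynomial: p(t) = t^3 - 21t - 20 = (t - 5)(t + 1)(t + 4).
All 3 eigenvalues are distinct, so M is diagonalizable.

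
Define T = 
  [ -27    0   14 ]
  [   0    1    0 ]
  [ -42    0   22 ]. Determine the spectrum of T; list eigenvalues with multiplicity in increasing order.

-6, 1, 1

Characteristic polynomial: p(λ) = λ^3 + 4λ^2 - 11λ + 6 = (λ - 1)^2(λ + 6).
Roots (with multiplicity): -6, 1, 1.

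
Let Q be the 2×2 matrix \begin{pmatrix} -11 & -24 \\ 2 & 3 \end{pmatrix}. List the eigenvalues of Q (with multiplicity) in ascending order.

Characteristic polynomial: p(t) = t^2 + 8t + 15 = (t + 3)(t + 5).
Roots (with multiplicity): -5, -3.

-5, -3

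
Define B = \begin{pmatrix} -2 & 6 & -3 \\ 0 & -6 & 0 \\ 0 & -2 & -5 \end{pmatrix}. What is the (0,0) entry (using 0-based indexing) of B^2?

Characteristic polynomial: s^3 + 13s^2 + 52s + 60 = (s + 2)(s + 5)(s + 6), so the eigenvalues are -6, -5, -2.
s=-2: eigenvector (1, 0, 0).
s=-6: eigenvector (0, 1, 2).
s=-5: eigenvector (1, 0, 1).
P = [[1, 0, 1], [0, 1, 0], [0, 2, 1]], D = diag(-2, -6, -5), P⁻¹ = [[1, 2, -1], [0, 1, 0], [0, -2, 1]].
B² = P·diag(4, 36, 25)·P⁻¹ = [[4, -42, 21], [0, 36, 0], [0, 22, 25]].
The requested entry is 4.

4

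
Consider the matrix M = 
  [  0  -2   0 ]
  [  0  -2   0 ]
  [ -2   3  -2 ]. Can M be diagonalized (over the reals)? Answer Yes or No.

No

Characteristic polynomial: p(λ) = λ^3 + 4λ^2 + 4λ = λ(λ + 2)^2.
λ = -2 has algebraic multiplicity 2; rank(M + 2I) = 2, so geometric multiplicity = 1.
Geometric multiplicity < algebraic multiplicity, so M is not diagonalizable.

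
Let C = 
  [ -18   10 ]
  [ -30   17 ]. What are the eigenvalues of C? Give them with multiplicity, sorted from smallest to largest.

-3, 2

Characteristic polynomial: p(t) = t^2 + t - 6 = (t - 2)(t + 3).
Roots (with multiplicity): -3, 2.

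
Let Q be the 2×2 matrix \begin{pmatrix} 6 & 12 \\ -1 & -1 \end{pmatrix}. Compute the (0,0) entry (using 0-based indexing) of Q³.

Characteristic polynomial: t^2 - 5t + 6 = (t - 3)(t - 2), so the eigenvalues are 2, 3.
t=2: eigenvector (-3, 1).
t=3: eigenvector (4, -1).
P = [[-3, 4], [1, -1]], D = diag(2, 3), P⁻¹ = [[1, 4], [1, 3]].
Q³ = P·diag(8, 27)·P⁻¹ = [[84, 228], [-19, -49]].
The requested entry is 84.

84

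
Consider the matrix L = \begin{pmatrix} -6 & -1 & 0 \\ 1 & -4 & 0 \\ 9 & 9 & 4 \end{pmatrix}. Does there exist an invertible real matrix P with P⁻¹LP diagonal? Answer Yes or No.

Characteristic polynomial: p(s) = s^3 + 6s^2 - 15s - 100 = (s - 4)(s + 5)^2.
s = -5 has algebraic multiplicity 2; rank(L + 5I) = 2, so geometric multiplicity = 1.
Geometric multiplicity < algebraic multiplicity, so L is not diagonalizable.

No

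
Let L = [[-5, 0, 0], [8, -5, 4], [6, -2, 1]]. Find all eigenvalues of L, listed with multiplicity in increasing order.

Characteristic polynomial: p(r) = r^3 + 9r^2 + 23r + 15 = (r + 1)(r + 3)(r + 5).
Roots (with multiplicity): -5, -3, -1.

-5, -3, -1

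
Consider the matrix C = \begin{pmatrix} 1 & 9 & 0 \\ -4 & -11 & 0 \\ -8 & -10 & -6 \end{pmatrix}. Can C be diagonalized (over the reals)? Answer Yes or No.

Characteristic polynomial: p(r) = r^3 + 16r^2 + 85r + 150 = (r + 5)^2(r + 6).
r = -5 has algebraic multiplicity 2; rank(C + 5I) = 2, so geometric multiplicity = 1.
Geometric multiplicity < algebraic multiplicity, so C is not diagonalizable.

No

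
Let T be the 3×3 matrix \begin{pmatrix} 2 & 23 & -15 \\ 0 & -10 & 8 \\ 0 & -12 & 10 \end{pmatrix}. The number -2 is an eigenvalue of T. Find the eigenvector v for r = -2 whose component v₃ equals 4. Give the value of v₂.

T + 2I = [[4, 23, -15], [0, -8, 8], [0, -12, 12]].
Solving (T + 2I)v = 0 gives the eigenspace spanned by (-8, 4, 4).
With v₃ = 4, v = (-8, 4, 4), so v₂ = 4.

4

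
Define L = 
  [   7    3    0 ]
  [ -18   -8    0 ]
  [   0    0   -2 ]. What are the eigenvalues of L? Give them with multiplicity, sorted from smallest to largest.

-2, -2, 1

Characteristic polynomial: p(s) = s^3 + 3s^2 - 4 = (s - 1)(s + 2)^2.
Roots (with multiplicity): -2, -2, 1.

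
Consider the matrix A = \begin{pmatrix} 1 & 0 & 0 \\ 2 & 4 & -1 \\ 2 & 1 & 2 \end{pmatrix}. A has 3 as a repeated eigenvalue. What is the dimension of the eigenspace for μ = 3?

1

A − 3I = [[-2, 0, 0], [2, 1, -1], [2, 1, -1]].
This matrix has rank 2, so its null space has dimension 3 − 2 = 1.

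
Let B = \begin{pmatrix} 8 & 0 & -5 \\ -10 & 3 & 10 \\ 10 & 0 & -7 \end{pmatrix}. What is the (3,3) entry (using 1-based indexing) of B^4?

Characteristic polynomial: r^3 - 4r^2 - 3r + 18 = (r - 3)^2(r + 2), so the eigenvalues are -2, 3, 3.
r=3: eigenvector (1, -1, 1).
r=-2: eigenvector (1, -2, 2).
r=3: eigenvector (-1, 2, -1).
P = [[1, 1, -1], [-1, -2, 2], [1, 2, -1]], D = diag(3, -2, 3), P⁻¹ = [[2, 1, 0], [-1, 0, 1], [0, 1, 1]].
B⁴ = P·diag(81, 16, 81)·P⁻¹ = [[146, 0, -65], [-130, 81, 130], [130, 0, -49]].
The requested entry is -49.

-49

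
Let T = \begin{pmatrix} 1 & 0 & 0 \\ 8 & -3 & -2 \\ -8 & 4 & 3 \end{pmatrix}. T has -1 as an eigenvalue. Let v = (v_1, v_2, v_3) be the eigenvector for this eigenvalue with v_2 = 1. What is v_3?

T + 1I = [[2, 0, 0], [8, -2, -2], [-8, 4, 4]].
Solving (T + 1I)v = 0 gives the eigenspace spanned by (0, 1, -1).
With v_2 = 1, v = (0, 1, -1), so v_3 = -1.

-1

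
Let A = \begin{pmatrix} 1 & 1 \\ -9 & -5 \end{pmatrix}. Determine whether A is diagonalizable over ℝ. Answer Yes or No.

Characteristic polynomial: p(μ) = μ^2 + 4μ + 4 = (μ + 2)^2.
μ = -2 has algebraic multiplicity 2; rank(A + 2I) = 1, so geometric multiplicity = 1.
Geometric multiplicity < algebraic multiplicity, so A is not diagonalizable.

No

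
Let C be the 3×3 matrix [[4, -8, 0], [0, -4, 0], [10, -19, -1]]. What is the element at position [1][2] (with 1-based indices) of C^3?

Characteristic polynomial: μ^3 + μ^2 - 16μ - 16 = (μ - 4)(μ + 1)(μ + 4), so the eigenvalues are -4, -1, 4.
μ=4: eigenvector (1, 0, 2).
μ=-1: eigenvector (0, 0, 1).
μ=-4: eigenvector (1, 1, 3).
P = [[1, 0, 1], [0, 0, 1], [2, 1, 3]], D = diag(4, -1, -4), P⁻¹ = [[1, -1, 0], [-2, -1, 1], [0, 1, 0]].
C³ = P·diag(64, -1, -64)·P⁻¹ = [[64, -128, 0], [0, -64, 0], [130, -319, -1]].
The requested entry is -128.

-128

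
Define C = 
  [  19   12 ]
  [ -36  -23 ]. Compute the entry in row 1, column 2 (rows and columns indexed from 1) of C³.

252

Characteristic polynomial: r^2 + 4r - 5 = (r - 1)(r + 5), so the eigenvalues are -5, 1.
r=1: eigenvector (2, -3).
r=-5: eigenvector (1, -2).
P = [[2, 1], [-3, -2]], D = diag(1, -5), P⁻¹ = [[2, 1], [-3, -2]].
C³ = P·diag(1, -125)·P⁻¹ = [[379, 252], [-756, -503]].
The requested entry is 252.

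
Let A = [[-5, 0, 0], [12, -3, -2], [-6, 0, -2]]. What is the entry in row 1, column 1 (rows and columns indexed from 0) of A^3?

-27

Characteristic polynomial: s^3 + 10s^2 + 31s + 30 = (s + 2)(s + 3)(s + 5), so the eigenvalues are -5, -3, -2.
s=-3: eigenvector (0, 1, 0).
s=-5: eigenvector (1, -4, 2).
s=-2: eigenvector (0, -2, 1).
P = [[0, 1, 0], [1, -4, -2], [0, 2, 1]], D = diag(-3, -5, -2), P⁻¹ = [[0, 1, 2], [1, 0, 0], [-2, 0, 1]].
A³ = P·diag(-27, -125, -8)·P⁻¹ = [[-125, 0, 0], [468, -27, -38], [-234, 0, -8]].
The requested entry is -27.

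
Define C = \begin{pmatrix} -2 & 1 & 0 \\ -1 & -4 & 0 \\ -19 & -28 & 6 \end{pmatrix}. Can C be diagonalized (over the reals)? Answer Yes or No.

Characteristic polynomial: p(t) = t^3 - 27t - 54 = (t - 6)(t + 3)^2.
t = -3 has algebraic multiplicity 2; rank(C + 3I) = 2, so geometric multiplicity = 1.
Geometric multiplicity < algebraic multiplicity, so C is not diagonalizable.

No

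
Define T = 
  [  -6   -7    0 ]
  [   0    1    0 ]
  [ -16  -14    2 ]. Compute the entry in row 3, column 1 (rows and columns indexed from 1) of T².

64

Characteristic polynomial: λ^3 + 3λ^2 - 16λ + 12 = (λ - 2)(λ - 1)(λ + 6), so the eigenvalues are -6, 1, 2.
λ=-6: eigenvector (1, 0, 2).
λ=1: eigenvector (-1, 1, -2).
λ=2: eigenvector (0, 0, 1).
P = [[1, -1, 0], [0, 1, 0], [2, -2, 1]], D = diag(-6, 1, 2), P⁻¹ = [[1, 1, 0], [0, 1, 0], [-2, 0, 1]].
T² = P·diag(36, 1, 4)·P⁻¹ = [[36, 35, 0], [0, 1, 0], [64, 70, 4]].
The requested entry is 64.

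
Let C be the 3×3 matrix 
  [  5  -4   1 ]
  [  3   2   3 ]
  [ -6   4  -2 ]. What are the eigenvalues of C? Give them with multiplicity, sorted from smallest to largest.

Characteristic polynomial: p(λ) = λ^3 - 5λ^2 + 2λ + 8 = (λ - 4)(λ - 2)(λ + 1).
Roots (with multiplicity): -1, 2, 4.

-1, 2, 4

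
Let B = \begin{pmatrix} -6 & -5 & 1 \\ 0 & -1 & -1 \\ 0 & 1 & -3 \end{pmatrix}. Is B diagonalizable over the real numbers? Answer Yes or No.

Characteristic polynomial: p(t) = t^3 + 10t^2 + 28t + 24 = (t + 2)^2(t + 6).
t = -2 has algebraic multiplicity 2; rank(B + 2I) = 2, so geometric multiplicity = 1.
Geometric multiplicity < algebraic multiplicity, so B is not diagonalizable.

No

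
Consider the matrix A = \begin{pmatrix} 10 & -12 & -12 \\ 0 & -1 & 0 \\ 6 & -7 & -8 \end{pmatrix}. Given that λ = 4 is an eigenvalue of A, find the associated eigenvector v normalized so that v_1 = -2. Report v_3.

-1

A − 4I = [[6, -12, -12], [0, -5, 0], [6, -7, -12]].
Solving (A − 4I)v = 0 gives the eigenspace spanned by (-2, 0, -1).
With v_1 = -2, v = (-2, 0, -1), so v_3 = -1.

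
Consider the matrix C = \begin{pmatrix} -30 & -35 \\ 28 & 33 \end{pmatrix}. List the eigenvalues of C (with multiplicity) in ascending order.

-2, 5

Characteristic polynomial: p(λ) = λ^2 - 3λ - 10 = (λ - 5)(λ + 2).
Roots (with multiplicity): -2, 5.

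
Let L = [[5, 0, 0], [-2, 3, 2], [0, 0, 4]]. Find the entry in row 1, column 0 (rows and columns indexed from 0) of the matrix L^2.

-16

Characteristic polynomial: r^3 - 12r^2 + 47r - 60 = (r - 5)(r - 4)(r - 3), so the eigenvalues are 3, 4, 5.
r=5: eigenvector (1, -1, 0).
r=3: eigenvector (0, 1, 0).
r=4: eigenvector (0, 2, 1).
P = [[1, 0, 0], [-1, 1, 2], [0, 0, 1]], D = diag(5, 3, 4), P⁻¹ = [[1, 0, 0], [1, 1, -2], [0, 0, 1]].
L² = P·diag(25, 9, 16)·P⁻¹ = [[25, 0, 0], [-16, 9, 14], [0, 0, 16]].
The requested entry is -16.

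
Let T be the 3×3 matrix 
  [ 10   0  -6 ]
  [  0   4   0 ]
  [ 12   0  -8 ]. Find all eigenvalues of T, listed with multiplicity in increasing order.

Characteristic polynomial: p(λ) = λ^3 - 6λ^2 + 32 = (λ - 4)^2(λ + 2).
Roots (with multiplicity): -2, 4, 4.

-2, 4, 4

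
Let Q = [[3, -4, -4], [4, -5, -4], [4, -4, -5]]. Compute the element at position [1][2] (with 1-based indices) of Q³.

Characteristic polynomial: λ^3 + 7λ^2 + 11λ + 5 = (λ + 1)^2(λ + 5), so the eigenvalues are -5, -1, -1.
λ=-1: eigenvector (1, 0, 1).
λ=-5: eigenvector (1, 1, 1).
λ=-1: eigenvector (1, -1, 2).
P = [[1, 1, 1], [0, 1, -1], [1, 1, 2]], D = diag(-1, -5, -1), P⁻¹ = [[3, -1, -2], [-1, 1, 1], [-1, 0, 1]].
Q³ = P·diag(-1, -125, -1)·P⁻¹ = [[123, -124, -124], [124, -125, -124], [124, -124, -125]].
The requested entry is -124.

-124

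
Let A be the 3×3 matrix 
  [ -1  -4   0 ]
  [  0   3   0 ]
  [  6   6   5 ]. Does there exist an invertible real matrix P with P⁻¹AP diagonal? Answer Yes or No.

Yes

Characteristic polynomial: p(r) = r^3 - 7r^2 + 7r + 15 = (r - 5)(r - 3)(r + 1).
All 3 eigenvalues are distinct, so A is diagonalizable.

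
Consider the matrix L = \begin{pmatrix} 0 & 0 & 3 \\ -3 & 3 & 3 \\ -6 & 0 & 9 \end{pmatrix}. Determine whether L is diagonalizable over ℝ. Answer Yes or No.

Yes

Characteristic polynomial: p(μ) = μ^3 - 12μ^2 + 45μ - 54 = (μ - 6)(μ - 3)^2.
μ = 3 has algebraic multiplicity 2; rank(L − 3I) = 1, so geometric multiplicity = 2.
Every eigenvalue has geometric = algebraic multiplicity, so L is diagonalizable.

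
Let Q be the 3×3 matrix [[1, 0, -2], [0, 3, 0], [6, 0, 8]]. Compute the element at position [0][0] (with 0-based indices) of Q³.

-119

Characteristic polynomial: μ^3 - 12μ^2 + 47μ - 60 = (μ - 5)(μ - 4)(μ - 3), so the eigenvalues are 3, 4, 5.
μ=3: eigenvector (0, 1, 0).
μ=5: eigenvector (1, 0, -2).
μ=4: eigenvector (2, 0, -3).
P = [[0, 1, 2], [1, 0, 0], [0, -2, -3]], D = diag(3, 5, 4), P⁻¹ = [[0, 1, 0], [-3, 0, -2], [2, 0, 1]].
Q³ = P·diag(27, 125, 64)·P⁻¹ = [[-119, 0, -122], [0, 27, 0], [366, 0, 308]].
The requested entry is -119.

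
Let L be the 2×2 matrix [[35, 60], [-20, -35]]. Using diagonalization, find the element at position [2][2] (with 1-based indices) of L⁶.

Characteristic polynomial: t^2 - 25 = (t - 5)(t + 5), so the eigenvalues are -5, 5.
t=5: eigenvector (2, -1).
t=-5: eigenvector (-3, 2).
P = [[2, -3], [-1, 2]], D = diag(5, -5), P⁻¹ = [[2, 3], [1, 2]].
L⁶ = P·diag(15625, 15625)·P⁻¹ = [[15625, 0], [0, 15625]].
The requested entry is 15625.

15625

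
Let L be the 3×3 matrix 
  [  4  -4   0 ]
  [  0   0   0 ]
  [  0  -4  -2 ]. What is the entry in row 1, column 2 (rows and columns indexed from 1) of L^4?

-256

Characteristic polynomial: λ^3 - 2λ^2 - 8λ = λ(λ - 4)(λ + 2), so the eigenvalues are -2, 0, 4.
λ=-2: eigenvector (0, 0, 1).
λ=0: eigenvector (1, 1, -2).
λ=4: eigenvector (1, 0, 0).
P = [[0, 1, 1], [0, 1, 0], [1, -2, 0]], D = diag(-2, 0, 4), P⁻¹ = [[0, 2, 1], [0, 1, 0], [1, -1, 0]].
L⁴ = P·diag(16, 0, 256)·P⁻¹ = [[256, -256, 0], [0, 0, 0], [0, 32, 16]].
The requested entry is -256.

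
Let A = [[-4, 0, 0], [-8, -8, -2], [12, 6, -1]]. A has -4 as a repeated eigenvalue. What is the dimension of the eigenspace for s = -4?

2

A + 4I = [[0, 0, 0], [-8, -4, -2], [12, 6, 3]].
This matrix has rank 1, so its null space has dimension 3 − 1 = 2.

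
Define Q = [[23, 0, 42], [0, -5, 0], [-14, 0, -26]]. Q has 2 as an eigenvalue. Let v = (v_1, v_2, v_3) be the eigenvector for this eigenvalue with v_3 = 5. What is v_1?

Q − 2I = [[21, 0, 42], [0, -7, 0], [-14, 0, -28]].
Solving (Q − 2I)v = 0 gives the eigenspace spanned by (-10, 0, 5).
With v_3 = 5, v = (-10, 0, 5), so v_1 = -10.

-10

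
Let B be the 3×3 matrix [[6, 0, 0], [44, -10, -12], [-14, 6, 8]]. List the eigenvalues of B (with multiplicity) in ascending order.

Characteristic polynomial: p(t) = t^3 - 4t^2 - 20t + 48 = (t - 6)(t - 2)(t + 4).
Roots (with multiplicity): -4, 2, 6.

-4, 2, 6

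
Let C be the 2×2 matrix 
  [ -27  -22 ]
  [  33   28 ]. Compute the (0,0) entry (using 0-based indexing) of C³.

-807

Characteristic polynomial: μ^2 - μ - 30 = (μ - 6)(μ + 5), so the eigenvalues are -5, 6.
μ=-5: eigenvector (-1, 1).
μ=6: eigenvector (-2, 3).
P = [[-1, -2], [1, 3]], D = diag(-5, 6), P⁻¹ = [[-3, -2], [1, 1]].
C³ = P·diag(-125, 216)·P⁻¹ = [[-807, -682], [1023, 898]].
The requested entry is -807.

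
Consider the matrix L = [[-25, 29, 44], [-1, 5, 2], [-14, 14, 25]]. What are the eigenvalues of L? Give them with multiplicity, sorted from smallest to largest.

Characteristic polynomial: p(s) = s^3 - 5s^2 - 8s + 48 = (s - 4)^2(s + 3).
Roots (with multiplicity): -3, 4, 4.

-3, 4, 4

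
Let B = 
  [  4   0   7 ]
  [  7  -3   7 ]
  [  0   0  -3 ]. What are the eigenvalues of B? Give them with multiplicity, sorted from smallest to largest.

-3, -3, 4

Characteristic polynomial: p(t) = t^3 + 2t^2 - 15t - 36 = (t - 4)(t + 3)^2.
Roots (with multiplicity): -3, -3, 4.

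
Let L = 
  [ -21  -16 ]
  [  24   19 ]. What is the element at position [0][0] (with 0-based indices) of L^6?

Characteristic polynomial: μ^2 + 2μ - 15 = (μ - 3)(μ + 5), so the eigenvalues are -5, 3.
μ=3: eigenvector (-2, 3).
μ=-5: eigenvector (1, -1).
P = [[-2, 1], [3, -1]], D = diag(3, -5), P⁻¹ = [[1, 1], [3, 2]].
L⁶ = P·diag(729, 15625)·P⁻¹ = [[45417, 29792], [-44688, -29063]].
The requested entry is 45417.

45417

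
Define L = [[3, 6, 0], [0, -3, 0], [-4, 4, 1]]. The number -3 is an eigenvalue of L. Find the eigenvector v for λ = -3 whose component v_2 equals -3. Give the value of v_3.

6

L + 3I = [[6, 6, 0], [0, 0, 0], [-4, 4, 4]].
Solving (L + 3I)v = 0 gives the eigenspace spanned by (3, -3, 6).
With v_2 = -3, v = (3, -3, 6), so v_3 = 6.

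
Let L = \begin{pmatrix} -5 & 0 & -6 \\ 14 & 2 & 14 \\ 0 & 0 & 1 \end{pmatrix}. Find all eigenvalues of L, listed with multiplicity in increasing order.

Characteristic polynomial: p(μ) = μ^3 + 2μ^2 - 13μ + 10 = (μ - 2)(μ - 1)(μ + 5).
Roots (with multiplicity): -5, 1, 2.

-5, 1, 2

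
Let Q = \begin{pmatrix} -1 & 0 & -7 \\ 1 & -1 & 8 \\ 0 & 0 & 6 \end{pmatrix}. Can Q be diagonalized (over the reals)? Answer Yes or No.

Characteristic polynomial: p(t) = t^3 - 4t^2 - 11t - 6 = (t - 6)(t + 1)^2.
t = -1 has algebraic multiplicity 2; rank(Q + 1I) = 2, so geometric multiplicity = 1.
Geometric multiplicity < algebraic multiplicity, so Q is not diagonalizable.

No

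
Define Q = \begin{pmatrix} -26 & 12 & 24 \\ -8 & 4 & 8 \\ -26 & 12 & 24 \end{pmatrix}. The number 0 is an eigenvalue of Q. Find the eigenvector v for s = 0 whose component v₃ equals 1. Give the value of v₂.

Q = [[-26, 12, 24], [-8, 4, 8], [-26, 12, 24]].
Solving (Q)v = 0 gives the eigenspace spanned by (0, -2, 1).
With v₃ = 1, v = (0, -2, 1), so v₂ = -2.

-2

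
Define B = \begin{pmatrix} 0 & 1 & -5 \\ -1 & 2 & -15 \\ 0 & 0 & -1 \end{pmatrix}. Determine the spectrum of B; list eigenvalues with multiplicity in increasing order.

Characteristic polynomial: p(s) = s^3 - s^2 - s + 1 = (s - 1)^2(s + 1).
Roots (with multiplicity): -1, 1, 1.

-1, 1, 1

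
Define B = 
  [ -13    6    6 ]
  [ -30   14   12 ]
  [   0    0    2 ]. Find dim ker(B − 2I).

2

B − 2I = [[-15, 6, 6], [-30, 12, 12], [0, 0, 0]].
This matrix has rank 1, so its null space has dimension 3 − 1 = 2.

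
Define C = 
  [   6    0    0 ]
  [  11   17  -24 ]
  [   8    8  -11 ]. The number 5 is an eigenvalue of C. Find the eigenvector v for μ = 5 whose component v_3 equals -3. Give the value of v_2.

C − 5I = [[1, 0, 0], [11, 12, -24], [8, 8, -16]].
Solving (C − 5I)v = 0 gives the eigenspace spanned by (0, -6, -3).
With v_3 = -3, v = (0, -6, -3), so v_2 = -6.

-6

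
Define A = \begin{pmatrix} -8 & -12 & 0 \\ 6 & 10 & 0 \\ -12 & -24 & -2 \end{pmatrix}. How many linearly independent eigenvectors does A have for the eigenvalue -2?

2

A + 2I = [[-6, -12, 0], [6, 12, 0], [-12, -24, 0]].
This matrix has rank 1, so its null space has dimension 3 − 1 = 2.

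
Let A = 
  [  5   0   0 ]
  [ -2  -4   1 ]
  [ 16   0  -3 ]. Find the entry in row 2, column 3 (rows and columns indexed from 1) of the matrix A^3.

Characteristic polynomial: s^3 + 2s^2 - 23s - 60 = (s - 5)(s + 3)(s + 4), so the eigenvalues are -4, -3, 5.
s=5: eigenvector (1, 0, 2).
s=-4: eigenvector (0, 1, 0).
s=-3: eigenvector (0, 1, 1).
P = [[1, 0, 0], [0, 1, 1], [2, 0, 1]], D = diag(5, -4, -3), P⁻¹ = [[1, 0, 0], [2, 1, -1], [-2, 0, 1]].
A³ = P·diag(125, -64, -27)·P⁻¹ = [[125, 0, 0], [-74, -64, 37], [304, 0, -27]].
The requested entry is 37.

37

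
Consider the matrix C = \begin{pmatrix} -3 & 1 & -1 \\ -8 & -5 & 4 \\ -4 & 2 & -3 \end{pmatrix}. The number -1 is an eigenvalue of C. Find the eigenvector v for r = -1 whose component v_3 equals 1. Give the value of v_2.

C + 1I = [[-2, 1, -1], [-8, -4, 4], [-4, 2, -2]].
Solving (C + 1I)v = 0 gives the eigenspace spanned by (0, 1, 1).
With v_3 = 1, v = (0, 1, 1), so v_2 = 1.

1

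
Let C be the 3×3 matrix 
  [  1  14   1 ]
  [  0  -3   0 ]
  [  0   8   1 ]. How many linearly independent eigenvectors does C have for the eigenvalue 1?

C − 1I = [[0, 14, 1], [0, -4, 0], [0, 8, 0]].
This matrix has rank 2, so its null space has dimension 3 − 2 = 1.

1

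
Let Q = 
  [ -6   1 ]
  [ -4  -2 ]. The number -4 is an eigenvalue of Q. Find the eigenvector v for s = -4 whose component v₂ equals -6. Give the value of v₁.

Q + 4I = [[-2, 1], [-4, 2]].
Solving (Q + 4I)v = 0 gives the eigenspace spanned by (-3, -6).
With v₂ = -6, v = (-3, -6), so v₁ = -3.

-3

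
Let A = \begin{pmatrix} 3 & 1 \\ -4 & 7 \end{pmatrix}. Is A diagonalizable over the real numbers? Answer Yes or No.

Characteristic polynomial: p(μ) = μ^2 - 10μ + 25 = (μ - 5)^2.
μ = 5 has algebraic multiplicity 2; rank(A − 5I) = 1, so geometric multiplicity = 1.
Geometric multiplicity < algebraic multiplicity, so A is not diagonalizable.

No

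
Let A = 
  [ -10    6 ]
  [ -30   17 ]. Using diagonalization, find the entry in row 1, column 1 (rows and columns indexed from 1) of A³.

Characteristic polynomial: λ^2 - 7λ + 10 = (λ - 5)(λ - 2), so the eigenvalues are 2, 5.
λ=5: eigenvector (2, 5).
λ=2: eigenvector (1, 2).
P = [[2, 1], [5, 2]], D = diag(5, 2), P⁻¹ = [[-2, 1], [5, -2]].
A³ = P·diag(125, 8)·P⁻¹ = [[-460, 234], [-1170, 593]].
The requested entry is -460.

-460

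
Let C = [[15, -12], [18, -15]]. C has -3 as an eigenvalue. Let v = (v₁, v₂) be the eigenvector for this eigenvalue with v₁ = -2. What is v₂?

C + 3I = [[18, -12], [18, -12]].
Solving (C + 3I)v = 0 gives the eigenspace spanned by (-2, -3).
With v₁ = -2, v = (-2, -3), so v₂ = -3.

-3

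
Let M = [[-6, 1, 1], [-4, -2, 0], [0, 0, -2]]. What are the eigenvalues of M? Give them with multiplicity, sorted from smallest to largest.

Characteristic polynomial: p(μ) = μ^3 + 10μ^2 + 32μ + 32 = (μ + 2)(μ + 4)^2.
Roots (with multiplicity): -4, -4, -2.

-4, -4, -2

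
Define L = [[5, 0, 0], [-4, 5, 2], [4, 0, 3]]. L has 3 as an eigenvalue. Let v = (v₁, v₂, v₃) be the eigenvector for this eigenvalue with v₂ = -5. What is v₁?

0

L − 3I = [[2, 0, 0], [-4, 2, 2], [4, 0, 0]].
Solving (L − 3I)v = 0 gives the eigenspace spanned by (0, -5, 5).
With v₂ = -5, v = (0, -5, 5), so v₁ = 0.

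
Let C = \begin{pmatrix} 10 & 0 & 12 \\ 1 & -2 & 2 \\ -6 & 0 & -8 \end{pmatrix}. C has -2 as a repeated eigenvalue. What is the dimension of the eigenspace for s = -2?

1

C + 2I = [[12, 0, 12], [1, 0, 2], [-6, 0, -6]].
This matrix has rank 2, so its null space has dimension 3 − 2 = 1.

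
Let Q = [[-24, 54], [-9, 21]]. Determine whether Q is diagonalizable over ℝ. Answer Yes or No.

Characteristic polynomial: p(s) = s^2 + 3s - 18 = (s - 3)(s + 6).
All 2 eigenvalues are distinct, so Q is diagonalizable.

Yes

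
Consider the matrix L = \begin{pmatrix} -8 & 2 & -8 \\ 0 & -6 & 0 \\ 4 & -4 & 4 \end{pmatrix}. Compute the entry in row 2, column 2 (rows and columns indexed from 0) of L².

Characteristic polynomial: t^3 + 10t^2 + 24t = t(t + 4)(t + 6), so the eigenvalues are -6, -4, 0.
t=0: eigenvector (1, 0, -1).
t=-6: eigenvector (1, 1, 0).
t=-4: eigenvector (2, 0, -1).
P = [[1, 1, 2], [0, 1, 0], [-1, 0, -1]], D = diag(0, -6, -4), P⁻¹ = [[-1, 1, -2], [0, 1, 0], [1, -1, 1]].
L² = P·diag(0, 36, 16)·P⁻¹ = [[32, 4, 32], [0, 36, 0], [-16, 16, -16]].
The requested entry is -16.

-16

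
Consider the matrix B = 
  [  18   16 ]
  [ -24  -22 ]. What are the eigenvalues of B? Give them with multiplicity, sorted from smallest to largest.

-6, 2

Characteristic polynomial: p(r) = r^2 + 4r - 12 = (r - 2)(r + 6).
Roots (with multiplicity): -6, 2.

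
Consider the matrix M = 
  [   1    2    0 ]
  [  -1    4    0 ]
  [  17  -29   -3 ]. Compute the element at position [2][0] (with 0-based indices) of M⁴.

Characteristic polynomial: t^3 - 2t^2 - 9t + 18 = (t - 3)(t - 2)(t + 3), so the eigenvalues are -3, 2, 3.
t=2: eigenvector (2, 1, 1).
t=3: eigenvector (1, 1, -2).
t=-3: eigenvector (0, 0, 1).
P = [[2, 1, 0], [1, 1, 0], [1, -2, 1]], D = diag(2, 3, -3), P⁻¹ = [[1, -1, 0], [-1, 2, 0], [-3, 5, 1]].
M⁴ = P·diag(16, 81, 81)·P⁻¹ = [[-49, 130, 0], [-65, 146, 0], [-65, 65, 81]].
The requested entry is -65.

-65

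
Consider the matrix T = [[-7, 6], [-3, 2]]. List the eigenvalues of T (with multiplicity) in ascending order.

Characteristic polynomial: p(μ) = μ^2 + 5μ + 4 = (μ + 1)(μ + 4).
Roots (with multiplicity): -4, -1.

-4, -1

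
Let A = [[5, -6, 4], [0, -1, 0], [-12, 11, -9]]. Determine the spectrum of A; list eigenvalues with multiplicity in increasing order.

Characteristic polynomial: p(t) = t^3 + 5t^2 + 7t + 3 = (t + 1)^2(t + 3).
Roots (with multiplicity): -3, -1, -1.

-3, -1, -1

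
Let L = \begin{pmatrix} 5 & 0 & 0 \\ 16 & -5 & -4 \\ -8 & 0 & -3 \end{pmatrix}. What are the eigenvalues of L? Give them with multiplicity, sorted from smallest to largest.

Characteristic polynomial: p(s) = s^3 + 3s^2 - 25s - 75 = (s - 5)(s + 3)(s + 5).
Roots (with multiplicity): -5, -3, 5.

-5, -3, 5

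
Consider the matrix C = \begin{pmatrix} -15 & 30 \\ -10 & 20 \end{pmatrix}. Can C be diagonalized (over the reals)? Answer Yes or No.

Yes

Characteristic polynomial: p(s) = s^2 - 5s = s(s - 5).
All 2 eigenvalues are distinct, so C is diagonalizable.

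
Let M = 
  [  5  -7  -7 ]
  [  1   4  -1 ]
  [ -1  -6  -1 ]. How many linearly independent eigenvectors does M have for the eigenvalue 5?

M − 5I = [[0, -7, -7], [1, -1, -1], [-1, -6, -6]].
This matrix has rank 2, so its null space has dimension 3 − 2 = 1.

1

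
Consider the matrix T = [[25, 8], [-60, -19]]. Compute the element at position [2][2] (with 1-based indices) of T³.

Characteristic polynomial: μ^2 - 6μ + 5 = (μ - 5)(μ - 1), so the eigenvalues are 1, 5.
μ=5: eigenvector (2, -5).
μ=1: eigenvector (1, -3).
P = [[2, 1], [-5, -3]], D = diag(5, 1), P⁻¹ = [[3, 1], [-5, -2]].
T³ = P·diag(125, 1)·P⁻¹ = [[745, 248], [-1860, -619]].
The requested entry is -619.

-619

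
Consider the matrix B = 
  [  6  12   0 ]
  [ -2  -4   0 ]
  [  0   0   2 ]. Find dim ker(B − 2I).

2

B − 2I = [[4, 12, 0], [-2, -6, 0], [0, 0, 0]].
This matrix has rank 1, so its null space has dimension 3 − 1 = 2.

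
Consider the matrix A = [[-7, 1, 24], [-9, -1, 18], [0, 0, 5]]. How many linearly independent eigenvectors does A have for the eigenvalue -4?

A + 4I = [[-3, 1, 24], [-9, 3, 18], [0, 0, 9]].
This matrix has rank 2, so its null space has dimension 3 − 2 = 1.

1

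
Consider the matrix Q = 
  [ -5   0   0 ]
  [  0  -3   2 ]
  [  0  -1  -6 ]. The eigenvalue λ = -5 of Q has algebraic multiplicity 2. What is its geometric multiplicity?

Q + 5I = [[0, 0, 0], [0, 2, 2], [0, -1, -1]].
This matrix has rank 1, so its null space has dimension 3 − 1 = 2.

2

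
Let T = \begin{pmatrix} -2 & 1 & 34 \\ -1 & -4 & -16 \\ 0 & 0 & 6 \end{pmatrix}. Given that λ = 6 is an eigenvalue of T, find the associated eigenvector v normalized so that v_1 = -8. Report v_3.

-2

T − 6I = [[-8, 1, 34], [-1, -10, -16], [0, 0, 0]].
Solving (T − 6I)v = 0 gives the eigenspace spanned by (-8, 4, -2).
With v_1 = -8, v = (-8, 4, -2), so v_3 = -2.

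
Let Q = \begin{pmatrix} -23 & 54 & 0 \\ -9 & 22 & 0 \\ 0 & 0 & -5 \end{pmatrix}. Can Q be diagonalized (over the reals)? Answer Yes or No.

Yes

Characteristic polynomial: p(μ) = μ^3 + 6μ^2 - 15μ - 100 = (μ - 4)(μ + 5)^2.
μ = -5 has algebraic multiplicity 2; rank(Q + 5I) = 1, so geometric multiplicity = 2.
Every eigenvalue has geometric = algebraic multiplicity, so Q is diagonalizable.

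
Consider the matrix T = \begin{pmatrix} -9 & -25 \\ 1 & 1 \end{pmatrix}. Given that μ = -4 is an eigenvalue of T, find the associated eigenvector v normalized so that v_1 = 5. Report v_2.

T + 4I = [[-5, -25], [1, 5]].
Solving (T + 4I)v = 0 gives the eigenspace spanned by (5, -1).
With v_1 = 5, v = (5, -1), so v_2 = -1.

-1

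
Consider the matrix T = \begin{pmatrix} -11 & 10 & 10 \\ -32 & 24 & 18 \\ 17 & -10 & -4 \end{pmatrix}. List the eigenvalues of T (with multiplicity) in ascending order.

Characteristic polynomial: p(s) = s^3 - 9s^2 + 14s + 24 = (s - 6)(s - 4)(s + 1).
Roots (with multiplicity): -1, 4, 6.

-1, 4, 6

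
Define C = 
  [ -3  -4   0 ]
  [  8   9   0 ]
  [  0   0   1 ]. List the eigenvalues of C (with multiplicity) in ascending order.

1, 1, 5

Characteristic polynomial: p(r) = r^3 - 7r^2 + 11r - 5 = (r - 5)(r - 1)^2.
Roots (with multiplicity): 1, 1, 5.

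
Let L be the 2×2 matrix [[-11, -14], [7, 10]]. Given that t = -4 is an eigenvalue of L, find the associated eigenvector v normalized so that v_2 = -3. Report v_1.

L + 4I = [[-7, -14], [7, 14]].
Solving (L + 4I)v = 0 gives the eigenspace spanned by (6, -3).
With v_2 = -3, v = (6, -3), so v_1 = 6.

6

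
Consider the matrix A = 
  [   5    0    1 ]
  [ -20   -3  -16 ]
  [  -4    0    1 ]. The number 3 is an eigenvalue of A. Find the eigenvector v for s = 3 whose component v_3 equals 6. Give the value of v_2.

-6

A − 3I = [[2, 0, 1], [-20, -6, -16], [-4, 0, -2]].
Solving (A − 3I)v = 0 gives the eigenspace spanned by (-3, -6, 6).
With v_3 = 6, v = (-3, -6, 6), so v_2 = -6.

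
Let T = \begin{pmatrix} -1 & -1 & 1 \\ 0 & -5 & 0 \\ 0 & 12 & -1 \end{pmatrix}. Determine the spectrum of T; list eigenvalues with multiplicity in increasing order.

Characteristic polynomial: p(μ) = μ^3 + 7μ^2 + 11μ + 5 = (μ + 1)^2(μ + 5).
Roots (with multiplicity): -5, -1, -1.

-5, -1, -1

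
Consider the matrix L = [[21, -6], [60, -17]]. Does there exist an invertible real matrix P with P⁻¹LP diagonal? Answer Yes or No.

Characteristic polynomial: p(λ) = λ^2 - 4λ + 3 = (λ - 3)(λ - 1).
All 2 eigenvalues are distinct, so L is diagonalizable.

Yes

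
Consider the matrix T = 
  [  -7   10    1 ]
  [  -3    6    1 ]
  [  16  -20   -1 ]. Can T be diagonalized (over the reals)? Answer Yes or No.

No

Characteristic polynomial: p(r) = r^3 + 2r^2 - 7r + 4 = (r - 1)^2(r + 4).
r = 1 has algebraic multiplicity 2; rank(T − 1I) = 2, so geometric multiplicity = 1.
Geometric multiplicity < algebraic multiplicity, so T is not diagonalizable.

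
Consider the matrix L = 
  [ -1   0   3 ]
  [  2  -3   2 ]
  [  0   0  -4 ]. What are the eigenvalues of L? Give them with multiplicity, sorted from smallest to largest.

Characteristic polynomial: p(t) = t^3 + 8t^2 + 19t + 12 = (t + 1)(t + 3)(t + 4).
Roots (with multiplicity): -4, -3, -1.

-4, -3, -1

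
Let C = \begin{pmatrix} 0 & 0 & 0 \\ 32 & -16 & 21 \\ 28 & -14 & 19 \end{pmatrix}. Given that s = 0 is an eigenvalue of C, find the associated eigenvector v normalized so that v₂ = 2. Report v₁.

C = [[0, 0, 0], [32, -16, 21], [28, -14, 19]].
Solving (C)v = 0 gives the eigenspace spanned by (1, 2, 0).
With v₂ = 2, v = (1, 2, 0), so v₁ = 1.

1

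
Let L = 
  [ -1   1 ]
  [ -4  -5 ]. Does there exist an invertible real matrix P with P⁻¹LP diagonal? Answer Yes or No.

No

Characteristic polynomial: p(t) = t^2 + 6t + 9 = (t + 3)^2.
t = -3 has algebraic multiplicity 2; rank(L + 3I) = 1, so geometric multiplicity = 1.
Geometric multiplicity < algebraic multiplicity, so L is not diagonalizable.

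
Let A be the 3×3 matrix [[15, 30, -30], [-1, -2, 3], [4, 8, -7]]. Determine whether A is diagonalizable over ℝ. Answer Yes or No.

Yes

Characteristic polynomial: p(r) = r^3 - 6r^2 + 5r = r(r - 5)(r - 1).
All 3 eigenvalues are distinct, so A is diagonalizable.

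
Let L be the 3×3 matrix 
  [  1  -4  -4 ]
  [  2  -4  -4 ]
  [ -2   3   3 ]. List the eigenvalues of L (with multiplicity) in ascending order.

-1, 0, 1

Characteristic polynomial: p(μ) = μ^3 - μ = μ(μ - 1)(μ + 1).
Roots (with multiplicity): -1, 0, 1.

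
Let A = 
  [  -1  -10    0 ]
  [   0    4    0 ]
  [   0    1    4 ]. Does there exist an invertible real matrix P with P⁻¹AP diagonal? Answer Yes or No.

Characteristic polynomial: p(s) = s^3 - 7s^2 + 8s + 16 = (s - 4)^2(s + 1).
s = 4 has algebraic multiplicity 2; rank(A − 4I) = 2, so geometric multiplicity = 1.
Geometric multiplicity < algebraic multiplicity, so A is not diagonalizable.

No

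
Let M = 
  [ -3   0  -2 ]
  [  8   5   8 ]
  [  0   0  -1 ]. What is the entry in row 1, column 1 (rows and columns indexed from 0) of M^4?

Characteristic polynomial: r^3 - r^2 - 17r - 15 = (r - 5)(r + 1)(r + 3), so the eigenvalues are -3, -1, 5.
r=-3: eigenvector (1, -1, 0).
r=-1: eigenvector (-1, 0, 1).
r=5: eigenvector (0, 1, 0).
P = [[1, -1, 0], [-1, 0, 1], [0, 1, 0]], D = diag(-3, -1, 5), P⁻¹ = [[1, 0, 1], [0, 0, 1], [1, 1, 1]].
M⁴ = P·diag(81, 1, 625)·P⁻¹ = [[81, 0, 80], [544, 625, 544], [0, 0, 1]].
The requested entry is 625.

625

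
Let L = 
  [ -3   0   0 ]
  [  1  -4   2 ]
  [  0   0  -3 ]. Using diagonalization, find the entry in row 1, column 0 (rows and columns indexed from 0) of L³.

Characteristic polynomial: μ^3 + 10μ^2 + 33μ + 36 = (μ + 3)^2(μ + 4), so the eigenvalues are -4, -3, -3.
μ=-3: eigenvector (1, 1, 0).
μ=-4: eigenvector (0, 1, 0).
μ=-3: eigenvector (-2, 0, 1).
P = [[1, 0, -2], [1, 1, 0], [0, 0, 1]], D = diag(-3, -4, -3), P⁻¹ = [[1, 0, 2], [-1, 1, -2], [0, 0, 1]].
L³ = P·diag(-27, -64, -27)·P⁻¹ = [[-27, 0, 0], [37, -64, 74], [0, 0, -27]].
The requested entry is 37.

37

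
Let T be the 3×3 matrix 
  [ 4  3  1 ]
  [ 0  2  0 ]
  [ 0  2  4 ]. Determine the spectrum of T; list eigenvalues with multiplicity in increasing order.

2, 4, 4

Characteristic polynomial: p(λ) = λ^3 - 10λ^2 + 32λ - 32 = (λ - 4)^2(λ - 2).
Roots (with multiplicity): 2, 4, 4.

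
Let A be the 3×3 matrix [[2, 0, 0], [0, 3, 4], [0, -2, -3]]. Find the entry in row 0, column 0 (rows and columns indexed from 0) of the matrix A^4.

Characteristic polynomial: μ^3 - 2μ^2 - μ + 2 = (μ - 2)(μ - 1)(μ + 1), so the eigenvalues are -1, 1, 2.
μ=2: eigenvector (1, 0, 0).
μ=-1: eigenvector (0, -1, 1).
μ=1: eigenvector (0, -2, 1).
P = [[1, 0, 0], [0, -1, -2], [0, 1, 1]], D = diag(2, -1, 1), P⁻¹ = [[1, 0, 0], [0, 1, 2], [0, -1, -1]].
A⁴ = P·diag(16, 1, 1)·P⁻¹ = [[16, 0, 0], [0, 1, 0], [0, 0, 1]].
The requested entry is 16.

16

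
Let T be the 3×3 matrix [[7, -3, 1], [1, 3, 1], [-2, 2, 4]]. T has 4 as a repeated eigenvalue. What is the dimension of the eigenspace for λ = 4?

1

T − 4I = [[3, -3, 1], [1, -1, 1], [-2, 2, 0]].
This matrix has rank 2, so its null space has dimension 3 − 2 = 1.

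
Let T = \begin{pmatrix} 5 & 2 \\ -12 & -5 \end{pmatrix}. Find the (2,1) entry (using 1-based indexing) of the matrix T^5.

-12

Characteristic polynomial: λ^2 - 1 = (λ - 1)(λ + 1), so the eigenvalues are -1, 1.
λ=-1: eigenvector (-1, 3).
λ=1: eigenvector (1, -2).
P = [[-1, 1], [3, -2]], D = diag(-1, 1), P⁻¹ = [[2, 1], [3, 1]].
T⁵ = P·diag(-1, 1)·P⁻¹ = [[5, 2], [-12, -5]].
The requested entry is -12.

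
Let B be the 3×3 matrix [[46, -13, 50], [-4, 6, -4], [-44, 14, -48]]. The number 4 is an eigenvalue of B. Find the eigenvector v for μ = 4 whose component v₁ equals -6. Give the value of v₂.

B − 4I = [[42, -13, 50], [-4, 2, -4], [-44, 14, -52]].
Solving (B − 4I)v = 0 gives the eigenspace spanned by (-6, -4, 4).
With v₁ = -6, v = (-6, -4, 4), so v₂ = -4.

-4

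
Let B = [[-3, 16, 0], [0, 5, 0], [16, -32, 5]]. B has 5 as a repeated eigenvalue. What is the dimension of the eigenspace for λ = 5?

2

B − 5I = [[-8, 16, 0], [0, 0, 0], [16, -32, 0]].
This matrix has rank 1, so its null space has dimension 3 − 1 = 2.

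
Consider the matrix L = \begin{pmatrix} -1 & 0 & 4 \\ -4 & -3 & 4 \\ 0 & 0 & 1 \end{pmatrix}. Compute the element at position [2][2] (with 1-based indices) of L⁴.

81

Characteristic polynomial: t^3 + 3t^2 - t - 3 = (t - 1)(t + 1)(t + 3), so the eigenvalues are -3, -1, 1.
t=-1: eigenvector (1, -2, 0).
t=-3: eigenvector (0, 1, 0).
t=1: eigenvector (2, -1, 1).
P = [[1, 0, 2], [-2, 1, -1], [0, 0, 1]], D = diag(-1, -3, 1), P⁻¹ = [[1, 0, -2], [2, 1, -3], [0, 0, 1]].
L⁴ = P·diag(1, 81, 1)·P⁻¹ = [[1, 0, 0], [160, 81, -240], [0, 0, 1]].
The requested entry is 81.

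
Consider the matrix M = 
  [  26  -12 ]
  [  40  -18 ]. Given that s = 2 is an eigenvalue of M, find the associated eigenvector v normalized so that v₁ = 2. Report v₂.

4

M − 2I = [[24, -12], [40, -20]].
Solving (M − 2I)v = 0 gives the eigenspace spanned by (2, 4).
With v₁ = 2, v = (2, 4), so v₂ = 4.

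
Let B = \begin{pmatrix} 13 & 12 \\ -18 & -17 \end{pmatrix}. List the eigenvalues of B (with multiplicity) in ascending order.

-5, 1

Characteristic polynomial: p(r) = r^2 + 4r - 5 = (r - 1)(r + 5).
Roots (with multiplicity): -5, 1.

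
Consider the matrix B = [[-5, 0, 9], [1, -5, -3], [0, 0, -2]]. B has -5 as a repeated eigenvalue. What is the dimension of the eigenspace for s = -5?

B + 5I = [[0, 0, 9], [1, 0, -3], [0, 0, 3]].
This matrix has rank 2, so its null space has dimension 3 − 2 = 1.

1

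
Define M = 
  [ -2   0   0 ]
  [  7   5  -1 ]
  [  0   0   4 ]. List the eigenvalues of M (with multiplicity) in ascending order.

-2, 4, 5

Characteristic polynomial: p(s) = s^3 - 7s^2 + 2s + 40 = (s - 5)(s - 4)(s + 2).
Roots (with multiplicity): -2, 4, 5.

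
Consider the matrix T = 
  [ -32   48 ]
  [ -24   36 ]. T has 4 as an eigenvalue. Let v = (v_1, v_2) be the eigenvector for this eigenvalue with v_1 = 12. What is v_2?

T − 4I = [[-36, 48], [-24, 32]].
Solving (T − 4I)v = 0 gives the eigenspace spanned by (12, 9).
With v_1 = 12, v = (12, 9), so v_2 = 9.

9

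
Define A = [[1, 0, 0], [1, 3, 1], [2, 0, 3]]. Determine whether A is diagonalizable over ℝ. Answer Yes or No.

No

Characteristic polynomial: p(λ) = λ^3 - 7λ^2 + 15λ - 9 = (λ - 3)^2(λ - 1).
λ = 3 has algebraic multiplicity 2; rank(A − 3I) = 2, so geometric multiplicity = 1.
Geometric multiplicity < algebraic multiplicity, so A is not diagonalizable.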